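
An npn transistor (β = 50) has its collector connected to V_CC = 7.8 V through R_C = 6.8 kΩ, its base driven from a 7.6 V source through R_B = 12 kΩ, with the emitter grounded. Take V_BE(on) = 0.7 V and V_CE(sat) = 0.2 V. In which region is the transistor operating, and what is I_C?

saturation; I_C ≈ 1.1 mA

Assume active: I_B = (7.6 − 0.7)/12 = 0.575 mA, giving I_C = β·I_B = 28.7 mA.
But then V_CE = 7.8 − 28.7×6.8 = -188 V < V_CE(sat) = 0.2 V — impossible in the active region.
So the transistor is saturated. With V_CE = 0.2 V, I_C = (V_CC − 0.2)/R_C = 7.6/6.8 = 1.12 mA.
Check: β·I_B = 28.7 mA > I_C = 1.12 mA, confirming saturation.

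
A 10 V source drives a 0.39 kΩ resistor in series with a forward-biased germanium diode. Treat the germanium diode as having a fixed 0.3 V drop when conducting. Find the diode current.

KVL around the loop: 10 = V_D + I·R = 0.3 + I × 0.39 kΩ.
So I = (10 − 0.3) / 0.39 kΩ = 9.7 / 0.39 = 24.9 mA.

I ≈ 25 mA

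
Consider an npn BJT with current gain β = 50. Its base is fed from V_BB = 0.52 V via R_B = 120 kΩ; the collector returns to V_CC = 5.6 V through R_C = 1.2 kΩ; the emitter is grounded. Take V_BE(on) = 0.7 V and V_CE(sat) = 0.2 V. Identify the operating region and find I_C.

V_BB = 0.52 V ≤ V_BE(on) = 0.7 V, so the base-emitter junction is not forward biased.
The transistor is in cutoff: I_B = I_C = 0.

cutoff; I_C ≈ 0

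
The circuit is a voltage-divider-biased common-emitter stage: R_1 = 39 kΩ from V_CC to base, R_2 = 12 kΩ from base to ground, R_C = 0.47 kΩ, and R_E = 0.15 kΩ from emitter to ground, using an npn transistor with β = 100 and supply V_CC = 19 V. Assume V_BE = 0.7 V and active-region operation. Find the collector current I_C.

I_C ≈ 15 mA

Thevenize the base divider: V_Th = V_CC·R_2/(R_1+R_2) = 19×12/51 = 4.47 V, R_Th = R_1‖R_2 = 9.18 kΩ.
Base-emitter loop: V_Th = I_B·R_Th + V_BE + (β+1)I_B·R_E, so I_B = (4.47 − 0.7) / (9.18 + 101×0.15) = 0.155 mA.
I_C = β·I_B = 100×0.155 = 15.5 mA, and I_E = (β+1)I_B = 15.7 mA.
V_CE = V_CC − I_C·R_C − I_E·R_E = 19 − 15.5×0.47 − 15.7×0.15 = 9.37 V.
V_CE = 9.37 V > 0.2 V confirms active-region operation.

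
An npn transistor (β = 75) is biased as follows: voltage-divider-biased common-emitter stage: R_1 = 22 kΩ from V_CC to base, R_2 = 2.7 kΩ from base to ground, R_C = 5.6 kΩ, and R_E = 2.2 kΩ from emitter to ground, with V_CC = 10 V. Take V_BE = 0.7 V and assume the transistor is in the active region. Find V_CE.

Thevenize the base divider: V_Th = V_CC·R_2/(R_1+R_2) = 10×2.7/24.7 = 1.09 V, R_Th = R_1‖R_2 = 2.4 kΩ.
Base-emitter loop: V_Th = I_B·R_Th + V_BE + (β+1)I_B·R_E, so I_B = (1.09 − 0.7) / (2.4 + 76×2.2) = 0.00232 mA.
I_C = β·I_B = 75×0.00232 = 0.174 mA, and I_E = (β+1)I_B = 0.176 mA.
V_CE = V_CC − I_C·R_C − I_E·R_E = 10 − 0.174×5.6 − 0.176×2.2 = 8.64 V.
V_CE = 8.64 V > 0.2 V confirms active-region operation.

V_CE ≈ 8.6 V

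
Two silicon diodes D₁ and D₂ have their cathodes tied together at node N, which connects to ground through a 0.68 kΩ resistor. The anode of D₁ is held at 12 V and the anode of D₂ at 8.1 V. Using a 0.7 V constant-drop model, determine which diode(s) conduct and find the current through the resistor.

Only D₁ conducts; I_R ≈ 17 mA

Assume both conduct. Then node N would need to be at both 12−0.7 = 11.3 V and 8.1−0.7 = 7.4 V, which is impossible.
Assume only D₁ conducts: V_N = 12 − 0.7 = 11.3 V, so I_R = 11.3/0.68 = 16.6 mA.
Check D₂: its anode-to-cathode voltage is 8.1 − 11.3 = -3.2 V < 0.7 V, so it is off. The assumption is consistent.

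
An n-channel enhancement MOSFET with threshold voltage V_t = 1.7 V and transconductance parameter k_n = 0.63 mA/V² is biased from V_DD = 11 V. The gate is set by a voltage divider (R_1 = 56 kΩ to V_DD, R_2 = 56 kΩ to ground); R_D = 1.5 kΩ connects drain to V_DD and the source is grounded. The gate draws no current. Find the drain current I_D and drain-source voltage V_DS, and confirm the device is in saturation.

V_G = V_DD·R_2/(R_1+R_2) = 11×56/112 = 5.5 V. With the source grounded, V_GS = V_G = 5.5 V.
Assume saturation: I_D = (k_n/2)(V_GS − V_t)² = (0.63/2)×(5.5 − 1.7)² = 0.315×3.8² = 4.55 mA.
V_DS = V_DD − I_D·R_D = 11 − 4.55×1.5 = 4.18 V.
Saturation requires V_DS ≥ V_GS − V_t = 3.8 V; 4.18 ≥ 3.8 ✓.

I_D ≈ 4.5 mA, V_DS ≈ 4.2 V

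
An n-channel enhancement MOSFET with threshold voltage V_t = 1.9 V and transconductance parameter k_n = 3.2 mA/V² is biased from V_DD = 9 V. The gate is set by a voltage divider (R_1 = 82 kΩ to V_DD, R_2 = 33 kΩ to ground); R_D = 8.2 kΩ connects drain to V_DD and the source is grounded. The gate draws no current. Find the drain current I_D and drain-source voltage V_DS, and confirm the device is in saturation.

I_D ≈ 0.75 mA, V_DS ≈ 2.9 V

V_G = V_DD·R_2/(R_1+R_2) = 9×33/115 = 2.58 V. With the source grounded, V_GS = V_G = 2.58 V.
Assume saturation: I_D = (k_n/2)(V_GS − V_t)² = (3.2/2)×(2.58 − 1.9)² = 1.6×0.683² = 0.746 mA.
V_DS = V_DD − I_D·R_D = 9 − 0.746×8.2 = 2.89 V.
Saturation requires V_DS ≥ V_GS − V_t = 0.683 V; 2.89 ≥ 0.683 ✓.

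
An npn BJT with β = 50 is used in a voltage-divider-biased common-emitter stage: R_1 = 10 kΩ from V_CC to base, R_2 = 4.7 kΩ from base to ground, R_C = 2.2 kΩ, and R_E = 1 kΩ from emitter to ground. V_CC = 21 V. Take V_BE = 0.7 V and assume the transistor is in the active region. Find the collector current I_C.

Thevenize the base divider: V_Th = V_CC·R_2/(R_1+R_2) = 21×4.7/14.7 = 6.71 V, R_Th = R_1‖R_2 = 3.2 kΩ.
Base-emitter loop: V_Th = I_B·R_Th + V_BE + (β+1)I_B·R_E, so I_B = (6.71 − 0.7) / (3.2 + 51×1) = 0.111 mA.
I_C = β·I_B = 50×0.111 = 5.55 mA, and I_E = (β+1)I_B = 5.66 mA.
V_CE = V_CC − I_C·R_C − I_E·R_E = 21 − 5.55×2.2 − 5.66×1 = 3.13 V.
V_CE = 3.13 V > 0.2 V confirms active-region operation.

I_C ≈ 5.5 mA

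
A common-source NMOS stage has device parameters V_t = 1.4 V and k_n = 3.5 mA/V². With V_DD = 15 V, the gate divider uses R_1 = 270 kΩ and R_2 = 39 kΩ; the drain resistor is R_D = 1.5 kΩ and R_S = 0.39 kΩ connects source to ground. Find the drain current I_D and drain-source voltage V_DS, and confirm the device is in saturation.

I_D ≈ 0.27 mA, V_DS ≈ 14 V

V_G = V_DD·R_2/(R_1+R_2) = 15×39/309 = 1.89 V.
Assume saturation: I_D = (k_n/2)(V_GS − V_t)² with V_GS = V_G − I_D·R_S = 1.89 − 0.39·I_D.
Substituting gives 0.266·I_D² − 1.67·I_D + 0.426 = 0, with roots I_D = 0.266 or 6.02 mA.
The root I_D = 6.02 mA gives V_GS = -0.455 V ≤ V_t, so take I_D = 0.266 mA.
Then V_GS = 1.79 V and V_DS = V_DD − I_D(R_D+R_S) = 15 − 0.266×1.89 = 14.5 V.
Saturation requires V_DS ≥ V_GS − V_t = 0.39 V; 14.5 ≥ 0.39 ✓.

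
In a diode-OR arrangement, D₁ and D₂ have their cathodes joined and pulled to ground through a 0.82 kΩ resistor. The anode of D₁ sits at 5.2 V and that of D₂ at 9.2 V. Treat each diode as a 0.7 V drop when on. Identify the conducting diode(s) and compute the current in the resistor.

Only D₂ conducts; I_R ≈ 10 mA

Assume both conduct. Then node N would need to be at both 5.2−0.7 = 4.5 V and 9.2−0.7 = 8.5 V, which is impossible.
Assume only D₂ conducts: V_N = 9.2 − 0.7 = 8.5 V, so I_R = 8.5/0.82 = 10.4 mA.
Check D₁: its anode-to-cathode voltage is 5.2 − 8.5 = -3.3 V < 0.7 V, so it is off. The assumption is consistent.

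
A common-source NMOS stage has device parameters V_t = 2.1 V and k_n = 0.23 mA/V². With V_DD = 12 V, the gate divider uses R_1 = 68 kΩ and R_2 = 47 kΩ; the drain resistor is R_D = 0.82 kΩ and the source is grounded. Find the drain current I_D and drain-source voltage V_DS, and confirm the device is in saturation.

I_D ≈ 0.9 mA, V_DS ≈ 11 V

V_G = V_DD·R_2/(R_1+R_2) = 12×47/115 = 4.9 V. With the source grounded, V_GS = V_G = 4.9 V.
Assume saturation: I_D = (k_n/2)(V_GS − V_t)² = (0.23/2)×(4.9 − 2.1)² = 0.115×2.8² = 0.904 mA.
V_DS = V_DD − I_D·R_D = 12 − 0.904×0.82 = 11.3 V.
Saturation requires V_DS ≥ V_GS − V_t = 2.8 V; 11.3 ≥ 2.8 ✓.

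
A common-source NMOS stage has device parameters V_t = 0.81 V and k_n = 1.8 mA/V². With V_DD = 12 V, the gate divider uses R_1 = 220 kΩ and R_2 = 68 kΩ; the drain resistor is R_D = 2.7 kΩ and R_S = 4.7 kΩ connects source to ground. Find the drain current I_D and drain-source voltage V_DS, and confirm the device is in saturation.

V_G = V_DD·R_2/(R_1+R_2) = 12×68/288 = 2.83 V.
Assume saturation: I_D = (k_n/2)(V_GS − V_t)² with V_GS = V_G − I_D·R_S = 2.83 − 4.7·I_D.
Substituting gives 19.9·I_D² − 18.1·I_D + 3.68 = 0, with roots I_D = 0.306 or 0.605 mA.
The root I_D = 0.605 mA gives V_GS = -0.00985 V ≤ V_t, so take I_D = 0.306 mA.
Then V_GS = 1.39 V and V_DS = V_DD − I_D(R_D+R_S) = 12 − 0.306×7.4 = 9.73 V.
Saturation requires V_DS ≥ V_GS − V_t = 0.583 V; 9.73 ≥ 0.583 ✓.

I_D ≈ 0.31 mA, V_DS ≈ 9.7 V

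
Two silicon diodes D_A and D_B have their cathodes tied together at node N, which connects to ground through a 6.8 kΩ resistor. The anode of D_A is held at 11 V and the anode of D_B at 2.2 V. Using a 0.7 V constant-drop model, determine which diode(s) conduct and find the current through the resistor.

Only D_A conducts; I_R ≈ 1.5 mA

Assume both conduct. Then node N would need to be at both 11−0.7 = 10.3 V and 2.2−0.7 = 1.5 V, which is impossible.
Assume only D_A conducts: V_N = 11 − 0.7 = 10.3 V, so I_R = 10.3/6.8 = 1.51 mA.
Check D_B: its anode-to-cathode voltage is 2.2 − 10.3 = -8.1 V < 0.7 V, so it is off. The assumption is consistent.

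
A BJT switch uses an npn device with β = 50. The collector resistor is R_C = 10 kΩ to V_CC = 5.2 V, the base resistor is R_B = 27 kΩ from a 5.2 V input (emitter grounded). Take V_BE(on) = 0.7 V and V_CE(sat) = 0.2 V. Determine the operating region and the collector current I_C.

Assume active: I_B = (5.2 − 0.7)/27 = 0.167 mA, giving I_C = β·I_B = 8.33 mA.
But then V_CE = 5.2 − 8.33×10 = -78.1 V < V_CE(sat) = 0.2 V — impossible in the active region.
So the transistor is saturated. With V_CE = 0.2 V, I_C = (V_CC − 0.2)/R_C = 5/10 = 0.5 mA.
Check: β·I_B = 8.33 mA > I_C = 0.5 mA, confirming saturation.

saturation; I_C ≈ 0.5 mA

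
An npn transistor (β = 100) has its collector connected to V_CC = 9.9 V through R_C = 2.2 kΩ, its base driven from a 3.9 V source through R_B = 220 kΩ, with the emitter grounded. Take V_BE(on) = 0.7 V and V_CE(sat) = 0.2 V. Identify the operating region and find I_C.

Assume active. Base-emitter loop: I_B = (V_BB − V_BE)/R_B = (3.9 − 0.7)/220 = 0.0145 mA.
I_C = β·I_B = 100×0.0145 = 1.45 mA.
V_CE = V_CC − I_C·R_C = 9.9 − 1.45×2.2 = 6.7 V > V_CE(sat), so the active-region assumption holds.

active; I_C ≈ 1.5 mA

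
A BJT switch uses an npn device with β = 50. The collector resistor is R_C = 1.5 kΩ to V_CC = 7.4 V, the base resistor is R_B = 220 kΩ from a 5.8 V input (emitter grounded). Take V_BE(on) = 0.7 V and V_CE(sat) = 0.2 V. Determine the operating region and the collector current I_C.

Assume active. Base-emitter loop: I_B = (V_BB − V_BE)/R_B = (5.8 − 0.7)/220 = 0.0232 mA.
I_C = β·I_B = 50×0.0232 = 1.16 mA.
V_CE = V_CC − I_C·R_C = 7.4 − 1.16×1.5 = 5.66 V > V_CE(sat), so the active-region assumption holds.

active; I_C ≈ 1.2 mA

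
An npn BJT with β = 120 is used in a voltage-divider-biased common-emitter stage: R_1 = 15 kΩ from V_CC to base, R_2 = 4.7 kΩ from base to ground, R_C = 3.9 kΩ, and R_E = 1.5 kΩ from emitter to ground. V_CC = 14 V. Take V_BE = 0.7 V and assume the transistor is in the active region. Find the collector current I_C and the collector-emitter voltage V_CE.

I_C ≈ 1.7 mA, V_CE ≈ 4.7 V

Thevenize the base divider: V_Th = V_CC·R_2/(R_1+R_2) = 14×4.7/19.7 = 3.34 V, R_Th = R_1‖R_2 = 3.58 kΩ.
Base-emitter loop: V_Th = I_B·R_Th + V_BE + (β+1)I_B·R_E, so I_B = (3.34 − 0.7) / (3.58 + 121×1.5) = 0.0143 mA.
I_C = β·I_B = 120×0.0143 = 1.71 mA, and I_E = (β+1)I_B = 1.73 mA.
V_CE = V_CC − I_C·R_C − I_E·R_E = 14 − 1.71×3.9 − 1.73×1.5 = 4.74 V.
V_CE = 4.74 V > 0.2 V confirms active-region operation.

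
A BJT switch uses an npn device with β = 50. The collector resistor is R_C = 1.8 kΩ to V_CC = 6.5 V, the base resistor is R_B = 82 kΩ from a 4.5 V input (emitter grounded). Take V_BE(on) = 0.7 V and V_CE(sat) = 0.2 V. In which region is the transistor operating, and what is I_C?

Assume active. Base-emitter loop: I_B = (V_BB − V_BE)/R_B = (4.5 − 0.7)/82 = 0.0463 mA.
I_C = β·I_B = 50×0.0463 = 2.32 mA.
V_CE = V_CC − I_C·R_C = 6.5 − 2.32×1.8 = 2.33 V > V_CE(sat), so the active-region assumption holds.

active; I_C ≈ 2.3 mA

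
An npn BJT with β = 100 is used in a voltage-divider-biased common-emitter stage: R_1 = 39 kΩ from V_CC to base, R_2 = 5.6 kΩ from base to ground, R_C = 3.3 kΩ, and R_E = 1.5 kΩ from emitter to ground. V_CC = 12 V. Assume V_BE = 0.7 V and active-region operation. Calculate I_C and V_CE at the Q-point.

Thevenize the base divider: V_Th = V_CC·R_2/(R_1+R_2) = 12×5.6/44.6 = 1.51 V, R_Th = R_1‖R_2 = 4.9 kΩ.
Base-emitter loop: V_Th = I_B·R_Th + V_BE + (β+1)I_B·R_E, so I_B = (1.51 − 0.7) / (4.9 + 101×1.5) = 0.00516 mA.
I_C = β·I_B = 100×0.00516 = 0.516 mA, and I_E = (β+1)I_B = 0.521 mA.
V_CE = V_CC − I_C·R_C − I_E·R_E = 12 − 0.516×3.3 − 0.521×1.5 = 9.52 V.
V_CE = 9.52 V > 0.2 V confirms active-region operation.

I_C ≈ 0.52 mA, V_CE ≈ 9.5 V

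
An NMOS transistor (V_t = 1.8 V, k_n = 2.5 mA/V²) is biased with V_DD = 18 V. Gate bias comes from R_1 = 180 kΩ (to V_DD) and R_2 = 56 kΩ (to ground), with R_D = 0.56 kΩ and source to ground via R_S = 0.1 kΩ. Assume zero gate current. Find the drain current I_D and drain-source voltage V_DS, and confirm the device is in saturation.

I_D ≈ 4.9 mA, V_DS ≈ 15 V

V_G = V_DD·R_2/(R_1+R_2) = 18×56/236 = 4.27 V.
Assume saturation: I_D = (k_n/2)(V_GS − V_t)² with V_GS = V_G − I_D·R_S = 4.27 − 0.1·I_D.
Substituting gives 0.0125·I_D² − 1.62·I_D + 7.63 = 0, with roots I_D = 4.9 or 125 mA.
The root I_D = 125 mA gives V_GS = -8.18 V ≤ V_t, so take I_D = 4.9 mA.
Then V_GS = 3.78 V and V_DS = V_DD − I_D(R_D+R_S) = 18 − 4.9×0.66 = 14.8 V.
Saturation requires V_DS ≥ V_GS − V_t = 1.98 V; 14.8 ≥ 1.98 ✓.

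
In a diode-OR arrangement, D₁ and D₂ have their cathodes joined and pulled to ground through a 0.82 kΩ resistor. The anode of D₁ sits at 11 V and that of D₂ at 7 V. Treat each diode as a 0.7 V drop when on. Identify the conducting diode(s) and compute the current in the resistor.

Only D₁ conducts; I_R ≈ 13 mA

Assume both conduct. Then node N would need to be at both 11−0.7 = 10.3 V and 7−0.7 = 6.3 V, which is impossible.
Assume only D₁ conducts: V_N = 11 − 0.7 = 10.3 V, so I_R = 10.3/0.82 = 12.6 mA.
Check D₂: its anode-to-cathode voltage is 7 − 10.3 = -3.3 V < 0.7 V, so it is off. The assumption is consistent.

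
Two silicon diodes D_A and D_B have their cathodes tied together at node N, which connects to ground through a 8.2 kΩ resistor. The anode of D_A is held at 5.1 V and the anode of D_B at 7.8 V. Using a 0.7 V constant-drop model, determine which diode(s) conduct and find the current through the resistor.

Only D_B conducts; I_R ≈ 0.87 mA

Assume both conduct. Then node N would need to be at both 5.1−0.7 = 4.4 V and 7.8−0.7 = 7.1 V, which is impossible.
Assume only D_B conducts: V_N = 7.8 − 0.7 = 7.1 V, so I_R = 7.1/8.2 = 0.866 mA.
Check D_A: its anode-to-cathode voltage is 5.1 − 7.1 = -2 V < 0.7 V, so it is off. The assumption is consistent.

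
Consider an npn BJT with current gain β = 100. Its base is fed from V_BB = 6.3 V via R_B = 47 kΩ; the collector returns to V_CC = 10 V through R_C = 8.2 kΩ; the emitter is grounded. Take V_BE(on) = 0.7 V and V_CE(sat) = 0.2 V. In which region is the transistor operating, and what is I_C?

Assume active: I_B = (6.3 − 0.7)/47 = 0.119 mA, giving I_C = β·I_B = 11.9 mA.
But then V_CE = 10 − 11.9×8.2 = -87.7 V < V_CE(sat) = 0.2 V — impossible in the active region.
So the transistor is saturated. With V_CE = 0.2 V, I_C = (V_CC − 0.2)/R_C = 9.8/8.2 = 1.2 mA.
Check: β·I_B = 11.9 mA > I_C = 1.2 mA, confirming saturation.

saturation; I_C ≈ 1.2 mA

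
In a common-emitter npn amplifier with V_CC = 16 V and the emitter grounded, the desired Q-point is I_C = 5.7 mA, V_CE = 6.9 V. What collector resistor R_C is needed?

R_C ≈ 1.6 kΩ

Collector loop: V_CC = I_C·R_C + V_CE.
R_C = (V_CC − V_CE)/I_C = (16 − 6.9)/5.7 = 1.6 kΩ.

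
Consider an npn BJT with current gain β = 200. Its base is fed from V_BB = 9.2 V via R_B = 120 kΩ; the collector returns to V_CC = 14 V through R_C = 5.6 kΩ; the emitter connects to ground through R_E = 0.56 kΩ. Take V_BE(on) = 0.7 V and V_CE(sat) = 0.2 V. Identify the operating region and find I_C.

saturation; I_C ≈ 2.2 mA

Assume active: I_B = (9.2 − 0.7)/(120 + 201×0.56) = 0.0365 mA, I_C = β·I_B = 7.31 mA.
Then V_CE = 14 − 7.31×5.6 − 7.35×0.56 = -31 V < 0.2 V — the active assumption fails.
Re-solve with V_CE = 0.2 V. KCL at the emitter: V_E/R_E = (V_BB−0.7−V_E)/R_B + (V_CC−0.2−V_E)/R_C, giving V_E = 1.29 V.
I_C = (V_CC − 0.2 − V_E)/R_C = (13.8 − 1.29)/5.6 = 2.23 mA.
Check: I_B = (8.5 − 1.29)/120 = 0.0601 mA, and β·I_B = 12 mA > I_C, confirming saturation.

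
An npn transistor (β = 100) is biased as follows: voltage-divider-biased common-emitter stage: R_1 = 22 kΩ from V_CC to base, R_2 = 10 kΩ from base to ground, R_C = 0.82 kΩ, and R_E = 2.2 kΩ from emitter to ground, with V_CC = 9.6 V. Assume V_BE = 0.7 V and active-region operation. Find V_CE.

Thevenize the base divider: V_Th = V_CC·R_2/(R_1+R_2) = 9.6×10/32 = 3 V, R_Th = R_1‖R_2 = 6.88 kΩ.
Base-emitter loop: V_Th = I_B·R_Th + V_BE + (β+1)I_B·R_E, so I_B = (3 − 0.7) / (6.88 + 101×2.2) = 0.01 mA.
I_C = β·I_B = 100×0.01 = 1 mA, and I_E = (β+1)I_B = 1.01 mA.
V_CE = V_CC − I_C·R_C − I_E·R_E = 9.6 − 1×0.82 − 1.01×2.2 = 6.55 V.
V_CE = 6.55 V > 0.2 V confirms active-region operation.

V_CE ≈ 6.5 V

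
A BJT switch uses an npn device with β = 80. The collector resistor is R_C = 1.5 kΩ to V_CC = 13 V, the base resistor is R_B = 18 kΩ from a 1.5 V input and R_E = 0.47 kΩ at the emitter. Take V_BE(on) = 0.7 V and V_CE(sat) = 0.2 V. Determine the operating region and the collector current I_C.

Assume active. Base-emitter loop: I_B = (V_BB − V_BE)/(R_B + (β+1)R_E) = (1.5 − 0.7)/(18 + 81×0.47) = 0.0143 mA.
I_C = β·I_B = 80×0.0143 = 1.14 mA.
V_CE = V_CC − I_C·R_C − I_E·R_E = 13 − 1.14×1.5 − 1.16×0.47 = 10.7 V > V_CE(sat), so the active-region assumption holds.

active; I_C ≈ 1.1 mA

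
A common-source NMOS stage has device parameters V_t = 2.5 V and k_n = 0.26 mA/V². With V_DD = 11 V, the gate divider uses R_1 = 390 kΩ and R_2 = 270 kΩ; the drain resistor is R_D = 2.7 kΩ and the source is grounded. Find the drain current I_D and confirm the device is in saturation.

V_G = V_DD·R_2/(R_1+R_2) = 11×270/660 = 4.5 V. With the source grounded, V_GS = V_G = 4.5 V.
Assume saturation: I_D = (k_n/2)(V_GS − V_t)² = (0.26/2)×(4.5 − 2.5)² = 0.13×2² = 0.52 mA.
V_DS = V_DD − I_D·R_D = 11 − 0.52×2.7 = 9.6 V.
Saturation requires V_DS ≥ V_GS − V_t = 2 V; 9.6 ≥ 2 ✓.

I_D ≈ 0.52 mA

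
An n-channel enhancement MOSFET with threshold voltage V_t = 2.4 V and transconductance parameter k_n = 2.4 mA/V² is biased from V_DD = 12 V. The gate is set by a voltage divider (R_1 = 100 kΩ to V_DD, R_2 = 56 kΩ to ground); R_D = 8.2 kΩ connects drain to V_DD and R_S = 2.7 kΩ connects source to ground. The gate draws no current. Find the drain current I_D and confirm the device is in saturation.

I_D ≈ 0.47 mA

V_G = V_DD·R_2/(R_1+R_2) = 12×56/156 = 4.31 V.
Assume saturation: I_D = (k_n/2)(V_GS − V_t)² with V_GS = V_G − I_D·R_S = 4.31 − 2.7·I_D.
Substituting gives 8.75·I_D² − 13.4·I_D + 4.37 = 0, with roots I_D = 0.474 or 1.05 mA.
The root I_D = 1.05 mA gives V_GS = 1.46 V ≤ V_t, so take I_D = 0.474 mA.
Then V_GS = 3.03 V and V_DS = V_DD − I_D(R_D+R_S) = 12 − 0.474×10.9 = 6.84 V.
Saturation requires V_DS ≥ V_GS − V_t = 0.628 V; 6.84 ≥ 0.628 ✓.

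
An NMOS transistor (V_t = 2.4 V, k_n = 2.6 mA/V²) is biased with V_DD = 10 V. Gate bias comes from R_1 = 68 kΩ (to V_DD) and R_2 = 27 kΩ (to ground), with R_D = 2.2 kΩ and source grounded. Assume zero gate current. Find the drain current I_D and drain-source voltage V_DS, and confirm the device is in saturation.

V_G = V_DD·R_2/(R_1+R_2) = 10×27/95 = 2.84 V. With the source grounded, V_GS = V_G = 2.84 V.
Assume saturation: I_D = (k_n/2)(V_GS − V_t)² = (2.6/2)×(2.84 − 2.4)² = 1.3×0.442² = 0.254 mA.
V_DS = V_DD − I_D·R_D = 10 − 0.254×2.2 = 9.44 V.
Saturation requires V_DS ≥ V_GS − V_t = 0.442 V; 9.44 ≥ 0.442 ✓.

I_D ≈ 0.25 mA, V_DS ≈ 9.4 V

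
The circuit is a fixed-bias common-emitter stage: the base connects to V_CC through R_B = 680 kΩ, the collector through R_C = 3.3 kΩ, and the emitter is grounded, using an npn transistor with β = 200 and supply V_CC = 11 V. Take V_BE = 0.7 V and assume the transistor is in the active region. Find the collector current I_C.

I_C ≈ 3 mA

Base loop: V_CC = I_B·R_B + V_BE, so I_B = (11 − 0.7)/680 kΩ = 0.0151 mA.
In the active region I_C = β·I_B = 200 × 0.0151 = 3.03 mA.
Collector loop: V_CE = V_CC − I_C·R_C = 11 − 3.03×3.3 = 1 V.
Since V_CE = 1 V > V_CE(sat) ≈ 0.2 V, the transistor is in the active region as assumed.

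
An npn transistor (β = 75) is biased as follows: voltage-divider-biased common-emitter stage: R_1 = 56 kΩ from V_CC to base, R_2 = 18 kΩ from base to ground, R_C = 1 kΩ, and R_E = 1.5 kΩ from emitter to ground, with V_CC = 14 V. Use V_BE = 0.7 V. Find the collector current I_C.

Thevenize the base divider: V_Th = V_CC·R_2/(R_1+R_2) = 14×18/74 = 3.41 V, R_Th = R_1‖R_2 = 13.6 kΩ.
Base-emitter loop: V_Th = I_B·R_Th + V_BE + (β+1)I_B·R_E, so I_B = (3.41 − 0.7) / (13.6 + 76×1.5) = 0.0212 mA.
I_C = β·I_B = 75×0.0212 = 1.59 mA, and I_E = (β+1)I_B = 1.61 mA.
V_CE = V_CC − I_C·R_C − I_E·R_E = 14 − 1.59×1 − 1.61×1.5 = 9.99 V.
V_CE = 9.99 V > 0.2 V confirms active-region operation.

I_C ≈ 1.6 mA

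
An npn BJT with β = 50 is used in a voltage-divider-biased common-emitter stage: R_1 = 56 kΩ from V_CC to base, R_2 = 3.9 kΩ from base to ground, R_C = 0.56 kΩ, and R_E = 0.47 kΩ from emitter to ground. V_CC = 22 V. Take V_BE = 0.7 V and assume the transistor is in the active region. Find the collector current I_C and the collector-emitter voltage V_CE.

Thevenize the base divider: V_Th = V_CC·R_2/(R_1+R_2) = 22×3.9/59.9 = 1.43 V, R_Th = R_1‖R_2 = 3.65 kΩ.
Base-emitter loop: V_Th = I_B·R_Th + V_BE + (β+1)I_B·R_E, so I_B = (1.43 − 0.7) / (3.65 + 51×0.47) = 0.0265 mA.
I_C = β·I_B = 50×0.0265 = 1.33 mA, and I_E = (β+1)I_B = 1.35 mA.
V_CE = V_CC − I_C·R_C − I_E·R_E = 22 − 1.33×0.56 − 1.35×0.47 = 20.6 V.
V_CE = 20.6 V > 0.2 V confirms active-region operation.

I_C ≈ 1.3 mA, V_CE ≈ 21 V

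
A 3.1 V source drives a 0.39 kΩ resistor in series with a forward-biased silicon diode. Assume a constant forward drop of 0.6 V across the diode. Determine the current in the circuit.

I ≈ 6.4 mA

KVL around the loop: 3.1 = V_D + I·R = 0.6 + I × 0.39 kΩ.
So I = (3.1 − 0.6) / 0.39 kΩ = 2.5 / 0.39 = 6.41 mA.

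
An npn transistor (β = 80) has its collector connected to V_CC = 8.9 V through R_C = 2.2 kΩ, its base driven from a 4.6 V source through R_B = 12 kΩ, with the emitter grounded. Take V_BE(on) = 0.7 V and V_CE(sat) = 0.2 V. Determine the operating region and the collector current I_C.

Assume active: I_B = (4.6 − 0.7)/12 = 0.325 mA, giving I_C = β·I_B = 26 mA.
But then V_CE = 8.9 − 26×2.2 = -48.3 V < V_CE(sat) = 0.2 V — impossible in the active region.
So the transistor is saturated. With V_CE = 0.2 V, I_C = (V_CC − 0.2)/R_C = 8.7/2.2 = 3.95 mA.
Check: β·I_B = 26 mA > I_C = 3.95 mA, confirming saturation.

saturation; I_C ≈ 4 mA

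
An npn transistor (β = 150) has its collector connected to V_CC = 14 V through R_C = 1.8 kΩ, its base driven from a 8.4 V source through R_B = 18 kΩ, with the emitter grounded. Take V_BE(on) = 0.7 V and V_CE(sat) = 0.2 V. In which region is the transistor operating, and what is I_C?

saturation; I_C ≈ 7.7 mA

Assume active: I_B = (8.4 − 0.7)/18 = 0.428 mA, giving I_C = β·I_B = 64.2 mA.
But then V_CE = 14 − 64.2×1.8 = -102 V < V_CE(sat) = 0.2 V — impossible in the active region.
So the transistor is saturated. With V_CE = 0.2 V, I_C = (V_CC − 0.2)/R_C = 13.8/1.8 = 7.67 mA.
Check: β·I_B = 64.2 mA > I_C = 7.67 mA, confirming saturation.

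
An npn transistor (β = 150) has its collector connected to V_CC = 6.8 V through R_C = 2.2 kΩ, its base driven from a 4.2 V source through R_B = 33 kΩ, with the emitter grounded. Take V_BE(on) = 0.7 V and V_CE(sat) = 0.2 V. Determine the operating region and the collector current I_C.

saturation; I_C ≈ 3 mA

Assume active: I_B = (4.2 − 0.7)/33 = 0.106 mA, giving I_C = β·I_B = 15.9 mA.
But then V_CE = 6.8 − 15.9×2.2 = -28.2 V < V_CE(sat) = 0.2 V — impossible in the active region.
So the transistor is saturated. With V_CE = 0.2 V, I_C = (V_CC − 0.2)/R_C = 6.6/2.2 = 3 mA.
Check: β·I_B = 15.9 mA > I_C = 3 mA, confirming saturation.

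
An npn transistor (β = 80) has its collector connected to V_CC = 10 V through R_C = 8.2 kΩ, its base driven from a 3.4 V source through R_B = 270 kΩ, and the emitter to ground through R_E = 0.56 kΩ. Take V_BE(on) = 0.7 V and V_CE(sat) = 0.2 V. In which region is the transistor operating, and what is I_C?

Assume active. Base-emitter loop: I_B = (V_BB − V_BE)/(R_B + (β+1)R_E) = (3.4 − 0.7)/(270 + 81×0.56) = 0.00856 mA.
I_C = β·I_B = 80×0.00856 = 0.685 mA.
V_CE = V_CC − I_C·R_C − I_E·R_E = 10 − 0.685×8.2 − 0.693×0.56 = 4 V > V_CE(sat), so the active-region assumption holds.

active; I_C ≈ 0.68 mA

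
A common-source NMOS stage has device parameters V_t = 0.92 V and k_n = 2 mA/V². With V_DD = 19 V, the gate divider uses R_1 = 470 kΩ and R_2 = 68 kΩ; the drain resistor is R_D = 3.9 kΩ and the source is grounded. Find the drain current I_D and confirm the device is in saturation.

V_G = V_DD·R_2/(R_1+R_2) = 19×68/538 = 2.4 V. With the source grounded, V_GS = V_G = 2.4 V.
Assume saturation: I_D = (k_n/2)(V_GS − V_t)² = (2/2)×(2.4 − 0.92)² = 1×1.48² = 2.19 mA.
V_DS = V_DD − I_D·R_D = 19 − 2.19×3.9 = 10.4 V.
Saturation requires V_DS ≥ V_GS − V_t = 1.48 V; 10.4 ≥ 1.48 ✓.

I_D ≈ 2.2 mA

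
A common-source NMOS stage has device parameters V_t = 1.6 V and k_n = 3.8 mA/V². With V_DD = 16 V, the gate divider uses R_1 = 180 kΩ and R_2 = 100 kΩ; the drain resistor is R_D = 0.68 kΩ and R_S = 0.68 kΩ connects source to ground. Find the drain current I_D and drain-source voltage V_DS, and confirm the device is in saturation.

I_D ≈ 3.9 mA, V_DS ≈ 11 V

V_G = V_DD·R_2/(R_1+R_2) = 16×100/280 = 5.71 V.
Assume saturation: I_D = (k_n/2)(V_GS − V_t)² with V_GS = V_G − I_D·R_S = 5.71 − 0.68·I_D.
Substituting gives 0.879·I_D² − 11.6·I_D + 32.2 = 0, with roots I_D = 3.93 or 9.3 mA.
The root I_D = 9.3 mA gives V_GS = -0.613 V ≤ V_t, so take I_D = 3.93 mA.
Then V_GS = 3.04 V and V_DS = V_DD − I_D(R_D+R_S) = 16 − 3.93×1.36 = 10.6 V.
Saturation requires V_DS ≥ V_GS − V_t = 1.44 V; 10.6 ≥ 1.44 ✓.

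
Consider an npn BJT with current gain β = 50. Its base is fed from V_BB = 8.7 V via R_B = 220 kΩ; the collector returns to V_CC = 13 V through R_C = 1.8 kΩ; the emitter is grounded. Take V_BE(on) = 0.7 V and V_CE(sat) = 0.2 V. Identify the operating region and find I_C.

active; I_C ≈ 1.8 mA

Assume active. Base-emitter loop: I_B = (V_BB − V_BE)/R_B = (8.7 − 0.7)/220 = 0.0364 mA.
I_C = β·I_B = 50×0.0364 = 1.82 mA.
V_CE = V_CC − I_C·R_C = 13 − 1.82×1.8 = 9.73 V > V_CE(sat), so the active-region assumption holds.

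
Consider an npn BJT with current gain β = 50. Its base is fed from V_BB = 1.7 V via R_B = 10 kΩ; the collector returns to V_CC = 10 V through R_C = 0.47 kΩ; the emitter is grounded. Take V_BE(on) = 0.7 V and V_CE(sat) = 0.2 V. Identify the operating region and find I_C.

Assume active. Base-emitter loop: I_B = (V_BB − V_BE)/R_B = (1.7 − 0.7)/10 = 0.1 mA.
I_C = β·I_B = 50×0.1 = 5 mA.
V_CE = V_CC − I_C·R_C = 10 − 5×0.47 = 7.65 V > V_CE(sat), so the active-region assumption holds.

active; I_C ≈ 5 mA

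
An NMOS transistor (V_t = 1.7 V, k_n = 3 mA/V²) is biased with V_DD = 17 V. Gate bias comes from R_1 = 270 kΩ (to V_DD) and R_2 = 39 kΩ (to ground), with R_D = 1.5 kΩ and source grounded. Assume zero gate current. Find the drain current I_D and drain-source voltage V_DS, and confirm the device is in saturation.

I_D ≈ 0.3 mA, V_DS ≈ 17 V

V_G = V_DD·R_2/(R_1+R_2) = 17×39/309 = 2.15 V. With the source grounded, V_GS = V_G = 2.15 V.
Assume saturation: I_D = (k_n/2)(V_GS − V_t)² = (3/2)×(2.15 − 1.7)² = 1.5×0.446² = 0.298 mA.
V_DS = V_DD − I_D·R_D = 17 − 0.298×1.5 = 16.6 V.
Saturation requires V_DS ≥ V_GS − V_t = 0.446 V; 16.6 ≥ 0.446 ✓.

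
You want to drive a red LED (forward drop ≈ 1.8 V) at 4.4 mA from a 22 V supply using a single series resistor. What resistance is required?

R ≈ 4.6 kΩ

The resistor drops V_S − V_D = 22 − 1.8 = 20.2 V at 4.4 mA.
R = 20.2 V / 4.4 mA = 4.59 kΩ.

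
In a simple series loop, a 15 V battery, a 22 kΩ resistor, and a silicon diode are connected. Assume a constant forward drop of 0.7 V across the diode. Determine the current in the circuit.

KVL around the loop: 15 = V_D + I·R = 0.7 + I × 22 kΩ.
So I = (15 − 0.7) / 22 kΩ = 14.3 / 22 = 0.65 mA.

I ≈ 0.65 mA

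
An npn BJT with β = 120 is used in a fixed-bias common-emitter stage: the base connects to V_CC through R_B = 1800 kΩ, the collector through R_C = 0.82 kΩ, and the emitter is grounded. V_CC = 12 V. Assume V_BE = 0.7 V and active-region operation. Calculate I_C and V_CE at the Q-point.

I_C ≈ 0.75 mA, V_CE ≈ 11 V

Base loop: V_CC = I_B·R_B + V_BE, so I_B = (12 − 0.7)/1800 kΩ = 0.00628 mA.
In the active region I_C = β·I_B = 120 × 0.00628 = 0.753 mA.
Collector loop: V_CE = V_CC − I_C·R_C = 12 − 0.753×0.82 = 11.4 V.
Since V_CE = 11.4 V > V_CE(sat) ≈ 0.2 V, the transistor is in the active region as assumed.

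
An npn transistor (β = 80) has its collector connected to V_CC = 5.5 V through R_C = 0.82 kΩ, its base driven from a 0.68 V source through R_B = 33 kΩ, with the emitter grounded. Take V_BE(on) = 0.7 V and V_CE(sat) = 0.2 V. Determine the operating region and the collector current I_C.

V_BB = 0.68 V ≤ V_BE(on) = 0.7 V, so the base-emitter junction is not forward biased.
The transistor is in cutoff: I_B = I_C = 0.

cutoff; I_C ≈ 0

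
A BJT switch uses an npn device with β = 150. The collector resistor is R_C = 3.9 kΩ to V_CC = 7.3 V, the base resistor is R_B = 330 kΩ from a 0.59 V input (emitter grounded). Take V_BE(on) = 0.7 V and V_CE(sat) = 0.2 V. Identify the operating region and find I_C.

V_BB = 0.59 V ≤ V_BE(on) = 0.7 V, so the base-emitter junction is not forward biased.
The transistor is in cutoff: I_B = I_C = 0.

cutoff; I_C ≈ 0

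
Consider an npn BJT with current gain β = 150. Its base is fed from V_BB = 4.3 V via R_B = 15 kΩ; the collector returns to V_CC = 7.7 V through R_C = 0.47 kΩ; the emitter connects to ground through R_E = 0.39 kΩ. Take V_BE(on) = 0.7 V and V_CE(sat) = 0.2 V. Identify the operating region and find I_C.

active; I_C ≈ 7.3 mA

Assume active. Base-emitter loop: I_B = (V_BB − V_BE)/(R_B + (β+1)R_E) = (4.3 − 0.7)/(15 + 151×0.39) = 0.0487 mA.
I_C = β·I_B = 150×0.0487 = 7.31 mA.
V_CE = V_CC − I_C·R_C − I_E·R_E = 7.7 − 7.31×0.47 − 7.36×0.39 = 1.4 V > V_CE(sat), so the active-region assumption holds.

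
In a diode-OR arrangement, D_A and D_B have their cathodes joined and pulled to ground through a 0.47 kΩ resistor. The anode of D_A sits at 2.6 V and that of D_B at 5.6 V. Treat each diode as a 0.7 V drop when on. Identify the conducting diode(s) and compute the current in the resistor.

Only D_B conducts; I_R ≈ 10 mA

Assume both conduct. Then node N would need to be at both 2.6−0.7 = 1.9 V and 5.6−0.7 = 4.9 V, which is impossible.
Assume only D_B conducts: V_N = 5.6 − 0.7 = 4.9 V, so I_R = 4.9/0.47 = 10.4 mA.
Check D_A: its anode-to-cathode voltage is 2.6 − 4.9 = -2.3 V < 0.7 V, so it is off. The assumption is consistent.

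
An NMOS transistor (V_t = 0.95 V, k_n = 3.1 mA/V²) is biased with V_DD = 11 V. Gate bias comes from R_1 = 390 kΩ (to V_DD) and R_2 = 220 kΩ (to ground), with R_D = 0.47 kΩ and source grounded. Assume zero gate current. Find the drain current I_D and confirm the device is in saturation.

I_D ≈ 14 mA

V_G = V_DD·R_2/(R_1+R_2) = 11×220/610 = 3.97 V. With the source grounded, V_GS = V_G = 3.97 V.
Assume saturation: I_D = (k_n/2)(V_GS − V_t)² = (3.1/2)×(3.97 − 0.95)² = 1.55×3.02² = 14.1 mA.
V_DS = V_DD − I_D·R_D = 11 − 14.1×0.47 = 4.37 V.
Saturation requires V_DS ≥ V_GS − V_t = 3.02 V; 4.37 ≥ 3.02 ✓.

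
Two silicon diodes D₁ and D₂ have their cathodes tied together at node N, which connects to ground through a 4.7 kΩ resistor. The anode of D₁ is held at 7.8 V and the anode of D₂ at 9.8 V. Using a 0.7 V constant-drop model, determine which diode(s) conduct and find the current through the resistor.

Only D₂ conducts; I_R ≈ 1.9 mA

Assume both conduct. Then node N would need to be at both 7.8−0.7 = 7.1 V and 9.8−0.7 = 9.1 V, which is impossible.
Assume only D₂ conducts: V_N = 9.8 − 0.7 = 9.1 V, so I_R = 9.1/4.7 = 1.94 mA.
Check D₁: its anode-to-cathode voltage is 7.8 − 9.1 = -1.3 V < 0.7 V, so it is off. The assumption is consistent.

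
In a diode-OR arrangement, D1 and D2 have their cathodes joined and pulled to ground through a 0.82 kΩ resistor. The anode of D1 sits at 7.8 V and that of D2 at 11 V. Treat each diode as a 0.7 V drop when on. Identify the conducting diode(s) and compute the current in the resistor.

Assume both conduct. Then node N would need to be at both 7.8−0.7 = 7.1 V and 11−0.7 = 10.3 V, which is impossible.
Assume only D2 conducts: V_N = 11 − 0.7 = 10.3 V, so I_R = 10.3/0.82 = 12.6 mA.
Check D1: its anode-to-cathode voltage is 7.8 − 10.3 = -2.5 V < 0.7 V, so it is off. The assumption is consistent.

Only D2 conducts; I_R ≈ 13 mA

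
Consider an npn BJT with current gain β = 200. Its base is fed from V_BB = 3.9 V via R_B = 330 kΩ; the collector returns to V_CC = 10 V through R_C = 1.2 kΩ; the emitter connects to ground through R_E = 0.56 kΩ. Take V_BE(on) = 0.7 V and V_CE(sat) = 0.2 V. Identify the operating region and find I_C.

Assume active. Base-emitter loop: I_B = (V_BB − V_BE)/(R_B + (β+1)R_E) = (3.9 − 0.7)/(330 + 201×0.56) = 0.00723 mA.
I_C = β·I_B = 200×0.00723 = 1.45 mA.
V_CE = V_CC − I_C·R_C − I_E·R_E = 10 − 1.45×1.2 − 1.45×0.56 = 7.45 V > V_CE(sat), so the active-region assumption holds.

active; I_C ≈ 1.4 mA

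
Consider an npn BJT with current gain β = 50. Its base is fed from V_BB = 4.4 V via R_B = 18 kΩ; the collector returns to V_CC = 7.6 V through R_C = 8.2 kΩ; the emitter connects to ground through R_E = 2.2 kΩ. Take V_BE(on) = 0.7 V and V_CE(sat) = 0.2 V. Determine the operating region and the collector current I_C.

Assume active: I_B = (4.4 − 0.7)/(18 + 51×2.2) = 0.0284 mA, I_C = β·I_B = 1.42 mA.
Then V_CE = 7.6 − 1.42×8.2 − 1.45×2.2 = -7.24 V < 0.2 V — the active assumption fails.
Re-solve with V_CE = 0.2 V. KCL at the emitter: V_E/R_E = (V_BB−0.7−V_E)/R_B + (V_CC−0.2−V_E)/R_C, giving V_E = 1.75 V.
I_C = (V_CC − 0.2 − V_E)/R_C = (7.4 − 1.75)/8.2 = 0.689 mA.
Check: I_B = (3.7 − 1.75)/18 = 0.108 mA, and β·I_B = 5.41 mA > I_C, confirming saturation.

saturation; I_C ≈ 0.69 mA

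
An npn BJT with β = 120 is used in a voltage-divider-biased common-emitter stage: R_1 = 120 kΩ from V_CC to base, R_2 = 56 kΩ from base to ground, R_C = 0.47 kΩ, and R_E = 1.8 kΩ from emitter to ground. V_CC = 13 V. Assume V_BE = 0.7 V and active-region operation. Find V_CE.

Thevenize the base divider: V_Th = V_CC·R_2/(R_1+R_2) = 13×56/176 = 4.14 V, R_Th = R_1‖R_2 = 38.2 kΩ.
Base-emitter loop: V_Th = I_B·R_Th + V_BE + (β+1)I_B·R_E, so I_B = (4.14 − 0.7) / (38.2 + 121×1.8) = 0.0134 mA.
I_C = β·I_B = 120×0.0134 = 1.61 mA, and I_E = (β+1)I_B = 1.62 mA.
V_CE = V_CC − I_C·R_C − I_E·R_E = 13 − 1.61×0.47 − 1.62×1.8 = 9.32 V.
V_CE = 9.32 V > 0.2 V confirms active-region operation.

V_CE ≈ 9.3 V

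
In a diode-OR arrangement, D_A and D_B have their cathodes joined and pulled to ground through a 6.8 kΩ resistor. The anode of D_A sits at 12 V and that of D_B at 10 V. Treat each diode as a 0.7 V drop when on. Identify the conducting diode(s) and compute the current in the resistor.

Only D_A conducts; I_R ≈ 1.7 mA

Assume both conduct. Then node N would need to be at both 12−0.7 = 11.3 V and 10−0.7 = 9.3 V, which is impossible.
Assume only D_A conducts: V_N = 12 − 0.7 = 11.3 V, so I_R = 11.3/6.8 = 1.66 mA.
Check D_B: its anode-to-cathode voltage is 10 − 11.3 = -1.3 V < 0.7 V, so it is off. The assumption is consistent.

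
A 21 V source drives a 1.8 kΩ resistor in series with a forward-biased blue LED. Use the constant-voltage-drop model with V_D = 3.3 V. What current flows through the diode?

I ≈ 9.8 mA

KVL around the loop: 21 = V_D + I·R = 3.3 + I × 1.8 kΩ.
So I = (21 − 3.3) / 1.8 kΩ = 17.7 / 1.8 = 9.83 mA.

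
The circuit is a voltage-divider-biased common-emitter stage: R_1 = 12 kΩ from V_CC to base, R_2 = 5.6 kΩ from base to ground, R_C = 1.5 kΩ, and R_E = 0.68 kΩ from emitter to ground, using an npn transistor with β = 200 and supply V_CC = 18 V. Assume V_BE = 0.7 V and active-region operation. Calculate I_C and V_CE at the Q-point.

I_C ≈ 7.2 mA, V_CE ≈ 2.4 V

Thevenize the base divider: V_Th = V_CC·R_2/(R_1+R_2) = 18×5.6/17.6 = 5.73 V, R_Th = R_1‖R_2 = 3.82 kΩ.
Base-emitter loop: V_Th = I_B·R_Th + V_BE + (β+1)I_B·R_E, so I_B = (5.73 − 0.7) / (3.82 + 201×0.68) = 0.0358 mA.
I_C = β·I_B = 200×0.0358 = 7.16 mA, and I_E = (β+1)I_B = 7.19 mA.
V_CE = V_CC − I_C·R_C − I_E·R_E = 18 − 7.16×1.5 − 7.19×0.68 = 2.37 V.
V_CE = 2.37 V > 0.2 V confirms active-region operation.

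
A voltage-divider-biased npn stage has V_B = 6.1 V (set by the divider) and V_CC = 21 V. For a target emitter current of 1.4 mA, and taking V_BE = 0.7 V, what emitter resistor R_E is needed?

R_E ≈ 3.9 kΩ

V_E = V_B − V_BE = 6.1 − 0.7 = 5.4 V.
R_E = V_E / I_E = 5.4 / 1.4 = 3.86 kΩ.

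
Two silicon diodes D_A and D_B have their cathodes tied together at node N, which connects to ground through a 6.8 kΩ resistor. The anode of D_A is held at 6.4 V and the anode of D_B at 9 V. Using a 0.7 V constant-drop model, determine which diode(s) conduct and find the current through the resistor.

Assume both conduct. Then node N would need to be at both 6.4−0.7 = 5.7 V and 9−0.7 = 8.3 V, which is impossible.
Assume only D_B conducts: V_N = 9 − 0.7 = 8.3 V, so I_R = 8.3/6.8 = 1.22 mA.
Check D_A: its anode-to-cathode voltage is 6.4 − 8.3 = -1.9 V < 0.7 V, so it is off. The assumption is consistent.

Only D_B conducts; I_R ≈ 1.2 mA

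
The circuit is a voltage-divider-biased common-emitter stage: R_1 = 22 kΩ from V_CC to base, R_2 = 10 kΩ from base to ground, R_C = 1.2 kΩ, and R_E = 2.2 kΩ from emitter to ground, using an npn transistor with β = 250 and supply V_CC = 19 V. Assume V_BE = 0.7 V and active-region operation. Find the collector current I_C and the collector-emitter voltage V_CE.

I_C ≈ 2.3 mA, V_CE ≈ 11 V

Thevenize the base divider: V_Th = V_CC·R_2/(R_1+R_2) = 19×10/32 = 5.94 V, R_Th = R_1‖R_2 = 6.88 kΩ.
Base-emitter loop: V_Th = I_B·R_Th + V_BE + (β+1)I_B·R_E, so I_B = (5.94 − 0.7) / (6.88 + 251×2.2) = 0.00937 mA.
I_C = β·I_B = 250×0.00937 = 2.34 mA, and I_E = (β+1)I_B = 2.35 mA.
V_CE = V_CC − I_C·R_C − I_E·R_E = 19 − 2.34×1.2 − 2.35×2.2 = 11 V.
V_CE = 11 V > 0.2 V confirms active-region operation.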